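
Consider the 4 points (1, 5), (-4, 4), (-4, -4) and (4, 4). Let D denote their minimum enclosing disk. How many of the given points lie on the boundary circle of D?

The minimum enclosing circle of a finite set is fixed by two of the points (as a diameter) or three (as a circumcircle).
The farthest pair is (-4, -4)–(4, 4) with squared distance 128. The circle on this segment as diameter has centre (0, 0) and r² = 128/4 = 32.
Check (1, 5): distance² to centre = 26 ≤ 32, so it lies inside.
All remaining points lie in this disk, and no smaller disk contains both endpoints, so this is the minimum enclosing circle.
The points at distance exactly r from the centre are (-4, 4), (-4, -4), (4, 4) — 3 points.

3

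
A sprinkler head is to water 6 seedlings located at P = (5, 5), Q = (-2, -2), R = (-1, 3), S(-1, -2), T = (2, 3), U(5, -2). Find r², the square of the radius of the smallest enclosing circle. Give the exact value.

The farthest pair is P–Q with squared distance 98. The circle on this segment as diameter has centre (1.5, 1.5) and r² = 98/4 = 24.5.
Check R: distance² to centre = 8.5 ≤ 24.5, so it lies inside.
All remaining points lie in this disk, and no smaller disk contains both endpoints, so this is the minimum enclosing circle.

24.5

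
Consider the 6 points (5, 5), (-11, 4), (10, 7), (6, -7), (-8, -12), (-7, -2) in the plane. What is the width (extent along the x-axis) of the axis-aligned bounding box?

max x = 10, min x = -11, so width = 21.

21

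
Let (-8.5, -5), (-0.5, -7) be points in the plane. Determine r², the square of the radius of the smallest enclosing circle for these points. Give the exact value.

The smallest circle enclosing two points has them as diameter endpoints.
Centre = midpoint = (-4.5, -6); r² = |(-8.5, -5)−(-0.5, -7)|²/4 = 68/4 = 17.

17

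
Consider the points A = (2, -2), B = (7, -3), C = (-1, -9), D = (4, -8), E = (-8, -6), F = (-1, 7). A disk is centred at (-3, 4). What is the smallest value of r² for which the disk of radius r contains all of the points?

193

The required radius is the distance from (-3, 4) to the farthest point.
Squared distances: 61, 149, 173, 193, 125, 13.
Maximum is 193, attained at D.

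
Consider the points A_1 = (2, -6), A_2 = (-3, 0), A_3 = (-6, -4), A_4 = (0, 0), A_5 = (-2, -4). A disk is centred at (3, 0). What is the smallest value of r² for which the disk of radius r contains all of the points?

The required radius is the distance from (3, 0) to the farthest point.
Squared distances: 37, 36, 97, 9, 41.
Maximum is 97, attained at A_3.

97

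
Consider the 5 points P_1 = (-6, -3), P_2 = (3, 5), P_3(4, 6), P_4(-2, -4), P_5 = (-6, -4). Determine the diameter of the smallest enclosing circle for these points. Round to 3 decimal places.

14.142

By Welzl's lemma the MEC is supported by two points (diametrically opposite) or three points (on a circumcircle).
The farthest pair is P_3–P_5 with squared distance 200. The circle on this segment as diameter has centre (-1, 1) and r² = 200/4 = 50.
Check P_1: distance² to centre = 41 ≤ 50, so it lies inside.
All remaining points lie in this disk, and no smaller disk contains both endpoints, so this is the minimum enclosing circle.
Diameter = 2r = 2√50 ≈ 14.142.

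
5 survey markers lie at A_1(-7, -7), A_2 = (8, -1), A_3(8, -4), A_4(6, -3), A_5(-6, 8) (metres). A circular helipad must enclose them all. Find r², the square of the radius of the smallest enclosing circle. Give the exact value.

124865/1369

The minimum enclosing circle of a finite set is fixed by two of the points (as a diameter) or three (as a circumcircle).
The minimum enclosing circle is determined by three boundary points: A_1, A_3, A_5.
Their circumcentre is (-23/37, 4/37) with r² = 124865/1369.
The farthest remaining point A_2 is at distance² 103442/1369 ≤ 124865/1369.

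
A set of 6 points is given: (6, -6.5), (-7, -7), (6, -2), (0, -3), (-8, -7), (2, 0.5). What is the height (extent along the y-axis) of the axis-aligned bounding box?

7.5

max y = 0.5, min y = -7, so height = 7.5.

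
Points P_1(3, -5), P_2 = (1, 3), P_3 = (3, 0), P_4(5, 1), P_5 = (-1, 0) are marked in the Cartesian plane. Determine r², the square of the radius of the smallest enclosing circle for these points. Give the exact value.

A smallest enclosing disk is always determined by at most three of the input points on its boundary.
The farthest pair is P_1–P_2 with squared distance 68. The circle on this segment as diameter has centre (2, -1) and r² = 68/4 = 17.
Check P_3: distance² to centre = 2 ≤ 17, so it lies inside.
All remaining points lie in this disk, and no smaller disk contains both endpoints, so this is the minimum enclosing circle.

17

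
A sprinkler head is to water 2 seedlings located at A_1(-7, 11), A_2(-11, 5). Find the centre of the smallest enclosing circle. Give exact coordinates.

The smallest circle enclosing two points has them as diameter endpoints.
Centre = midpoint = (-9, 8); r² = |A_1A_2|²/4 = 52/4 = 13.
Centre = (-9, 8).

(-9, 8)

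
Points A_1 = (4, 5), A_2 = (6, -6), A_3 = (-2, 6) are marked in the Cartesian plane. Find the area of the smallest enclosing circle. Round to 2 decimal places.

163.36

Side lengths²: A_1A_2² = 125, A_1A_3² = 37, A_2A_3² = 208.
Since A_2A_3² = 208 ≥ 125 + 37 = 162, the angle opposite A_2A_3 is not acute, so the smallest enclosing circle has A_2A_3 as diameter.
Centre = midpoint of A_2A_3 = (2, 0), r² = 208/4 = 52.
Area = π·r² = π·52 ≈ 163.36.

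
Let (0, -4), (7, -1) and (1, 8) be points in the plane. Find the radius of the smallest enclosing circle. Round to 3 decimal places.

6.123

Call the three points A, B, C in the order given.
Side lengths²: AB² = 58, AC² = 145, BC² = 117.
Since AC² = 145 < 117 + 58 = 175, the triangle is acute, so the smallest enclosing circle is the circumcircle.
Circumcentre = (29/18, 103/54), r² = 54665/1458.
r = √(54665/1458) ≈ 6.123.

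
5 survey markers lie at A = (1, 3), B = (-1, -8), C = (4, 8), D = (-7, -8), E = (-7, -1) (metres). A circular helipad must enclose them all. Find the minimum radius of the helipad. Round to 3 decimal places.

The minimum enclosing circle of a finite set is fixed by two of the points (as a diameter) or three (as a circumcircle).
The farthest pair is C–D with squared distance 377. The circle on this segment as diameter has centre (-1.5, 0) and r² = 377/4 = 94.25.
Check A: distance² to centre = 15.25 ≤ 94.25, so it lies inside.
All remaining points lie in this disk, and no smaller disk contains both endpoints, so this is the minimum enclosing circle.
r = √(94.25) ≈ 9.708.

9.708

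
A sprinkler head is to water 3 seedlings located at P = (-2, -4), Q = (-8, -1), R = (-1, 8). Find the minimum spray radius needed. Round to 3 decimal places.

6.140

Side lengths²: PQ² = 45, PR² = 145, QR² = 130.
Since PR² = 145 < 130 + 45 = 175, the triangle is acute, so the smallest enclosing circle is the circumcircle.
Circumcentre = (-2.7, 2.1), r² = 37.7.
r = √(37.7) ≈ 6.140.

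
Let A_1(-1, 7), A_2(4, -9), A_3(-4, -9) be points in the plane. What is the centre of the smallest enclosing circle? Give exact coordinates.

(0, -1.46875)

Side lengths²: A_1A_2² = 281, A_1A_3² = 265, A_2A_3² = 64.
Since A_1A_2² = 281 < 265 + 64 = 329, the triangle is acute, so the smallest enclosing circle is the circumcircle.
Circumcentre = (0, -1.46875), r² = 72.7197265625.
Centre = (0, -1.46875).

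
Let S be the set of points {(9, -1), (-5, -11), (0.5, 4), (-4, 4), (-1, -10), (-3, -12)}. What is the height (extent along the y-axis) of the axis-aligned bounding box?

16

max y = 4, min y = -12, so height = 16.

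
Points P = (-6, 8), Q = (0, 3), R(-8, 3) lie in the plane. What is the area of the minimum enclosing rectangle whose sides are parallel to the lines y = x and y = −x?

44

In coordinates u = x + y, v = x − y the rectangle is axis-aligned; the map (x,y)→(u,v) scales areas by 2.
u-values: 2, 3, -5; range = 3 − (-5) = 8.
v-values: -14, -3, -11; range = -3 − (-14) = 11.
Area = (8 × 11) / 2 = 44.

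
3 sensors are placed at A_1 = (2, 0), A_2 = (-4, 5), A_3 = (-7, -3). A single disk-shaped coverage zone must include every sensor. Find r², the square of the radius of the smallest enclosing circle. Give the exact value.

Side lengths²: A_1A_2² = 61, A_1A_3² = 90, A_2A_3² = 73.
Since A_1A_3² = 90 < 73 + 61 = 134, the triangle is acute, so the smallest enclosing circle is the circumcircle.
Circumcentre = (-127/42, 1/14), r² = 22265/882.

22265/882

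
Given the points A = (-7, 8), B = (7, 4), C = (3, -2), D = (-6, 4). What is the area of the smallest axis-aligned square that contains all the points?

The bounding box has width 14 and height 10.
An axis-aligned square enclosing the set must have side ≥ max(width, height).
So the minimum side is max(14, 10) = 14.
Area = 14² = 196.

196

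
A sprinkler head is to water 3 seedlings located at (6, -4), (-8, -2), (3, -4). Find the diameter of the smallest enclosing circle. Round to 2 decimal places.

14.14

Call the three points A, B, C in the order given.
Side lengths²: AB² = 200, AC² = 9, BC² = 125.
Since AB² = 200 ≥ 125 + 9 = 134, the angle opposite AB is not acute, so the smallest enclosing circle has AB as diameter.
Centre = midpoint of AB = (-1, -3), r² = 200/4 = 50.
Diameter = 2r = 2√50 ≈ 14.14.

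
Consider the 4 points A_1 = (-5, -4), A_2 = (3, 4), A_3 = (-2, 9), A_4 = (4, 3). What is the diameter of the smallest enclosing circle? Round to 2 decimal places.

By Welzl's lemma the MEC is supported by two points (diametrically opposite) or three points (on a circumcircle).
The minimum enclosing circle is determined by three boundary points: A_1, A_3, A_4.
Their circumcentre is (-2.6875, 2.3125) with r² = 45.1953125.
The farthest remaining point A_2 is at distance² 35.1953125 ≤ 45.1953125.
Diameter = 2r = 2√(45.1953125) ≈ 13.45.

13.45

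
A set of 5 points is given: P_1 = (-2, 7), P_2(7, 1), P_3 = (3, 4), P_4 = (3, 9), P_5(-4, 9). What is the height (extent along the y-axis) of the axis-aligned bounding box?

8

max y = 9, min y = 1, so height = 8.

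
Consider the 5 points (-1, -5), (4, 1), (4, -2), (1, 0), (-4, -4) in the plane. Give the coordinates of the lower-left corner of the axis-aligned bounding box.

(-4, -5)

x-range [-4, 4], y-range [-5, 1].
The lower-left corner is (-4, -5).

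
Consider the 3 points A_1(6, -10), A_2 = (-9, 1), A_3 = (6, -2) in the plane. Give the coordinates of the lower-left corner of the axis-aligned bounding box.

(-9, -10)

x-range [-9, 6], y-range [-10, 1].
The lower-left corner is (-9, -10).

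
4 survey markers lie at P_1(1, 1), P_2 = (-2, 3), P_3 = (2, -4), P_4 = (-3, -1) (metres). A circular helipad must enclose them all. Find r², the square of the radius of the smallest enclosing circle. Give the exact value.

16.25

A smallest enclosing disk is always determined by at most three of the input points on its boundary.
The farthest pair is P_2–P_3 with squared distance 65. The circle on this segment as diameter has centre (0, -0.5) and r² = 65/4 = 16.25.
Check P_1: distance² to centre = 3.25 ≤ 16.25, so it lies inside.
All remaining points lie in this disk, and no smaller disk contains both endpoints, so this is the minimum enclosing circle.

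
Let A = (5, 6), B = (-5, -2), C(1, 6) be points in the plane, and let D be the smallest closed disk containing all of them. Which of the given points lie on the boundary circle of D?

A, B

Side lengths²: AB² = 164, AC² = 16, BC² = 100.
Since AB² = 164 ≥ 100 + 16 = 116, the angle opposite AB is not acute, so the smallest enclosing circle has AB as diameter.
Centre = midpoint of AB = (0, 2), r² = 164/4 = 41.
The points at distance exactly r from the centre are A, B — 2 points.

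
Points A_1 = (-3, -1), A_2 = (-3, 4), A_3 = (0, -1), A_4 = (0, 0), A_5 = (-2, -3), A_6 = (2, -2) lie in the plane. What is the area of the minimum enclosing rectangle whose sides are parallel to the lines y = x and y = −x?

33

In coordinates u = x + y, v = x − y the rectangle is axis-aligned; the map (x,y)→(u,v) scales areas by 2.
u-values: -4, 1, -1, 0, -5, 0; range = 1 − (-5) = 6.
v-values: -2, -7, 1, 0, 1, 4; range = 4 − (-7) = 11.
Area = (6 × 11) / 2 = 33.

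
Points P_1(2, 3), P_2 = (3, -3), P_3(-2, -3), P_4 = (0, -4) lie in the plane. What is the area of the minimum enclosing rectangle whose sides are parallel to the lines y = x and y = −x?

In coordinates u = x + y, v = x − y the rectangle is axis-aligned; the map (x,y)→(u,v) scales areas by 2.
u-values: 5, 0, -5, -4; range = 5 − (-5) = 10.
v-values: -1, 6, 1, 4; range = 6 − (-1) = 7.
Area = (10 × 7) / 2 = 35.

35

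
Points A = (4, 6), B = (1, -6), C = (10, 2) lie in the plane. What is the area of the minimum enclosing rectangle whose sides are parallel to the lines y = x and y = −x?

In coordinates u = x + y, v = x − y the rectangle is axis-aligned; the map (x,y)→(u,v) scales areas by 2.
u-values: 10, -5, 12; range = 12 − (-5) = 17.
v-values: -2, 7, 8; range = 8 − (-2) = 10.
Area = (17 × 10) / 2 = 85.

85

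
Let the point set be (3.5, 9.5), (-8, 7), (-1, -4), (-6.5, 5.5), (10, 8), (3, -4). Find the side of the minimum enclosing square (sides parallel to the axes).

The bounding box has width 18 and height 13.5.
An axis-aligned square enclosing the set must have side ≥ max(width, height).
So the minimum side is max(18, 13.5) = 18.

18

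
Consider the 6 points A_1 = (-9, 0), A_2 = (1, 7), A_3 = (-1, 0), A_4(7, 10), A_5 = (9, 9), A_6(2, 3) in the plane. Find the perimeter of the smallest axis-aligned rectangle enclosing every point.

56

Width = max x − min x = 9 − (-9) = 18.
Height = max y − min y = 10 − 0 = 10.
Perimeter = 2(18 + 10) = 56.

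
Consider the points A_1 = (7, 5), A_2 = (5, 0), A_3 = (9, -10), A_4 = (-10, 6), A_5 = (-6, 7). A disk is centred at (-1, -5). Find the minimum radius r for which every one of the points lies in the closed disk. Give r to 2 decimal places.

The required radius is the distance from (-1, -5) to the farthest point.
Squared distances: 164, 61, 125, 202, 169.
Maximum is 202, attained at A_4.
r = √202 ≈ 14.21.

14.21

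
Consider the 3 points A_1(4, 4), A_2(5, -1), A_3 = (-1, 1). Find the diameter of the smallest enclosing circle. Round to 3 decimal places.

6.716

Side lengths²: A_1A_2² = 26, A_1A_3² = 34, A_2A_3² = 40.
Since A_2A_3² = 40 < 34 + 26 = 60, the triangle is acute, so the smallest enclosing circle is the circumcircle.
Circumcentre = (33/14, 15/14), r² = 1105/98.
Diameter = 2r = 2√(1105/98) ≈ 6.716.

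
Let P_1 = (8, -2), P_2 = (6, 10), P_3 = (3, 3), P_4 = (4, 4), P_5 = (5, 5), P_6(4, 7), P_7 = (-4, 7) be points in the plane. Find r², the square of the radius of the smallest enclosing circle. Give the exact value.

The minimum enclosing circle of a finite set is fixed by two of the points (as a diameter) or three (as a circumcircle).
The minimum enclosing circle is determined by three boundary points: P_1, P_2, P_7.
Their circumcentre is (18/7, 137/42) with r² = 100825/1764.
The farthest remaining point P_6 is at distance² 28249/1764 ≤ 100825/1764.

100825/1764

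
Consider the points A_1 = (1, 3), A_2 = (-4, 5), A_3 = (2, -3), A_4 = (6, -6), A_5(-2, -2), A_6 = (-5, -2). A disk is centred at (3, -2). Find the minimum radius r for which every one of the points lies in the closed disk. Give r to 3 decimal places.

The required radius is the distance from (3, -2) to the farthest point.
Squared distances: 29, 98, 2, 25, 25, 64.
Maximum is 98, attained at A_2.
r = √98 ≈ 9.899.

9.899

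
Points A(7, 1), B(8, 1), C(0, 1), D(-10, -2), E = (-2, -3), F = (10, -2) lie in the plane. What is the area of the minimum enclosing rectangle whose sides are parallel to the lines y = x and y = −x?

In coordinates u = x + y, v = x − y the rectangle is axis-aligned; the map (x,y)→(u,v) scales areas by 2.
u-values: 8, 9, 1, -12, -5, 8; range = 9 − (-12) = 21.
v-values: 6, 7, -1, -8, 1, 12; range = 12 − (-8) = 20.
Area = (21 × 20) / 2 = 210.

210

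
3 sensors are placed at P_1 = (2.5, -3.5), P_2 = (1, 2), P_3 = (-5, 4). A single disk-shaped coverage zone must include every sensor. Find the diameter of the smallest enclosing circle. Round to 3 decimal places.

Side lengths²: P_1P_2² = 32.5, P_1P_3² = 112.5, P_2P_3² = 40.
Since P_1P_3² = 112.5 ≥ 40 + 32.5 = 72.5, the angle opposite P_1P_3 is not acute, so the smallest enclosing circle has P_1P_3 as diameter.
Centre = midpoint of P_1P_3 = (-1.25, 0.25), r² = 112.5/4 = 28.125.
Diameter = 2r = 2√(28.125) ≈ 10.607.

10.607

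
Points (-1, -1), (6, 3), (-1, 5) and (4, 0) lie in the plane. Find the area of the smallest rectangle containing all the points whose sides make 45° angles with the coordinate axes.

55

In coordinates u = x + y, v = x − y the rectangle is axis-aligned; the map (x,y)→(u,v) scales areas by 2.
u-values: -2, 9, 4, 4; range = 9 − (-2) = 11.
v-values: 0, 3, -6, 4; range = 4 − (-6) = 10.
Area = (11 × 10) / 2 = 55.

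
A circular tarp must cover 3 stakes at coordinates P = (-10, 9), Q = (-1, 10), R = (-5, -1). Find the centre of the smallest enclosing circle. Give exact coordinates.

(-191/38, 199/38)

Side lengths²: PQ² = 82, PR² = 125, QR² = 137.
Since QR² = 137 < 125 + 82 = 207, the triangle is acute, so the smallest enclosing circle is the circumcircle.
Circumcentre = (-191/38, 199/38), r² = 28085/722.
Centre = (-191/38, 199/38).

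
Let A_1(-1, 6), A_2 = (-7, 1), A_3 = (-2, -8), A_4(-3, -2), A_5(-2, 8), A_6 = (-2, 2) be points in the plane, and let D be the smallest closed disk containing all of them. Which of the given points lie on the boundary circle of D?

A_3, A_5

By Welzl's lemma the MEC is supported by two points (diametrically opposite) or three points (on a circumcircle).
The farthest pair is A_3–A_5 with squared distance 256. The circle on this segment as diameter has centre (-2, 0) and r² = 256/4 = 64.
Check A_1: distance² to centre = 37 ≤ 64, so it lies inside.
All remaining points lie in this disk, and no smaller disk contains both endpoints, so this is the minimum enclosing circle.
The points at distance exactly r from the centre are A_3, A_5 — 2 points.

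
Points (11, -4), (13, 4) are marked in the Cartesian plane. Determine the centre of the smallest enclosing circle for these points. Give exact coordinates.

(12, 0)

The smallest circle enclosing two points has them as diameter endpoints.
Centre = midpoint = (12, 0); r² = |(11, -4)−(13, 4)|²/4 = 68/4 = 17.
Centre = (12, 0).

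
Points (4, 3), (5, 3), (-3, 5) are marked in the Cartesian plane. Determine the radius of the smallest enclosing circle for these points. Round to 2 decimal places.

4.12

Call the three points A, B, C in the order given.
Side lengths²: AB² = 1, AC² = 53, BC² = 68.
Since BC² = 68 ≥ 53 + 1 = 54, the angle opposite BC is not acute, so the smallest enclosing circle has BC as diameter.
Centre = midpoint of BC = (1, 4), r² = 68/4 = 17.
r = √17 ≈ 4.12.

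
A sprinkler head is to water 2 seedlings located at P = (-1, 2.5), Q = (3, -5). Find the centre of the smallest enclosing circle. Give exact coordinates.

(1, -1.25)

The smallest circle enclosing two points has them as diameter endpoints.
Centre = midpoint = (1, -1.25); r² = |PQ|²/4 = 72.25/4 = 18.0625.
Centre = (1, -1.25).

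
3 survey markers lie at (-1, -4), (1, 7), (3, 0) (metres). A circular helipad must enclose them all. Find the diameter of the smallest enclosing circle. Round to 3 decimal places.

Call the three points A, B, C in the order given.
Side lengths²: AB² = 125, AC² = 32, BC² = 53.
Since AB² = 125 ≥ 53 + 32 = 85, the angle opposite AB is not acute, so the smallest enclosing circle has AB as diameter.
Centre = midpoint of AB = (0, 1.5), r² = 125/4 = 31.25.
Diameter = 2r = 2√(31.25) ≈ 11.180.

11.180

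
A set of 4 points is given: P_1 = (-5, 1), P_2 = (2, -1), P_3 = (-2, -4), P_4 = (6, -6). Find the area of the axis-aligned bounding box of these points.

x ranges over [-5, 6], width 11.
y ranges over [-6, 1], height 7.
Area = 11 × 7 = 77.

77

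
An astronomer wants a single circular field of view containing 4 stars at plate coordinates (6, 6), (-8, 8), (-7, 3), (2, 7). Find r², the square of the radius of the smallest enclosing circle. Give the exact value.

The minimum enclosing circle of a finite set is fixed by two of the points (as a diameter) or three (as a circumcircle).
The minimum enclosing circle is determined by three boundary points: (6, 6), (-8, 8), (-7, 3).
Their circumcentre is (-35/34, 231/34) with r² = 28925/578.
The farthest remaining point (2, 7) is at distance² 5329/578 ≤ 28925/578.

28925/578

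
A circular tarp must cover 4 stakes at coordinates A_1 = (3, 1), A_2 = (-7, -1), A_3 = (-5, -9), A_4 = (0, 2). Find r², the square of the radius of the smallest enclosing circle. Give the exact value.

The minimum enclosing circle of a finite set is fixed by two of the points (as a diameter) or three (as a circumcircle).
The minimum enclosing circle is determined by three boundary points: A_1, A_2, A_3.
Their circumcentre is (-26/21, -80/21) with r² = 18122/441.
The farthest remaining point A_4 is at distance² 15560/441 ≤ 18122/441.

18122/441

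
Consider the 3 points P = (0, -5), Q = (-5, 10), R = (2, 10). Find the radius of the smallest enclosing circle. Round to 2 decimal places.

Side lengths²: PQ² = 250, PR² = 229, QR² = 49.
Since PQ² = 250 < 229 + 49 = 278, the triangle is acute, so the smallest enclosing circle is the circumcircle.
Circumcentre = (-1.5, 17/6), r² = 1145/18.
r = √(1145/18) ≈ 7.98.

7.98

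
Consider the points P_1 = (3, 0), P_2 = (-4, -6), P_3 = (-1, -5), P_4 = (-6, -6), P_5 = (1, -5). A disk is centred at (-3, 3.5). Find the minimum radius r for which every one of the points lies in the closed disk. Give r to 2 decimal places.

The required radius is the distance from (-3, 3.5) to the farthest point.
Squared distances: 48.25, 91.25, 76.25, 99.25, 88.25.
Maximum is 99.25, attained at P_4.
r = √(99.25) ≈ 9.96.

9.96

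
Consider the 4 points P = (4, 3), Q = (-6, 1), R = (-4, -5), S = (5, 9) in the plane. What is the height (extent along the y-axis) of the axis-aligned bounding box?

14

max y = 9, min y = -5, so height = 14.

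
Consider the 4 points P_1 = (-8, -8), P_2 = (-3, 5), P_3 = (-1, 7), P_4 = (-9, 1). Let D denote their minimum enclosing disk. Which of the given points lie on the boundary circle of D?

P_1, P_3

By Welzl's lemma the MEC is supported by two points (diametrically opposite) or three points (on a circumcircle).
The farthest pair is P_1–P_3 with squared distance 274. The circle on this segment as diameter has centre (-4.5, -0.5) and r² = 274/4 = 68.5.
Check P_2: distance² to centre = 32.5 ≤ 68.5, so it lies inside.
All remaining points lie in this disk, and no smaller disk contains both endpoints, so this is the minimum enclosing circle.
The points at distance exactly r from the centre are P_1, P_3 — 2 points.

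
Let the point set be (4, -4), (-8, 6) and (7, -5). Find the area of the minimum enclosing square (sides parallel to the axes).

225

The bounding box has width 15 and height 11.
An axis-aligned square enclosing the set must have side ≥ max(width, height).
So the minimum side is max(15, 11) = 15.
Area = 15² = 225.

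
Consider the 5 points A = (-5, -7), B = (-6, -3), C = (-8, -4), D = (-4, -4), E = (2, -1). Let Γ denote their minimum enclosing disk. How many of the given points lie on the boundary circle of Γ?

A smallest enclosing disk is always determined by at most three of the input points on its boundary.
The farthest pair is C–E with squared distance 109. The circle on this segment as diameter has centre (-3, -2.5) and r² = 109/4 = 27.25.
Check A: distance² to centre = 24.25 ≤ 27.25, so it lies inside.
All remaining points lie in this disk, and no smaller disk contains both endpoints, so this is the minimum enclosing circle.
The points at distance exactly r from the centre are C, E — 2 points.

2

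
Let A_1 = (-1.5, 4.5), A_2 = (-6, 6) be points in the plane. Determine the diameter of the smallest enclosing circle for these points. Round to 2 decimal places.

The smallest circle enclosing two points has them as diameter endpoints.
Centre = midpoint = (-3.75, 5.25); r² = |A_1A_2|²/4 = 22.5/4 = 5.625.
Diameter = 2r = 2√(5.625) ≈ 4.74.

4.74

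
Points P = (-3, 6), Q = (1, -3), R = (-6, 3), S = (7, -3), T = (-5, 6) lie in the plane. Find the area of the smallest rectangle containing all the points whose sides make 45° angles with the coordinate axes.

In coordinates u = x + y, v = x − y the rectangle is axis-aligned; the map (x,y)→(u,v) scales areas by 2.
u-values: 3, -2, -3, 4, 1; range = 4 − (-3) = 7.
v-values: -9, 4, -9, 10, -11; range = 10 − (-11) = 21.
Area = (7 × 21) / 2 = 73.5.

73.5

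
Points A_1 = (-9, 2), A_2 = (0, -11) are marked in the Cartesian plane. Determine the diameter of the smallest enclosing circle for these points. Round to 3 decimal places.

15.811

The smallest circle enclosing two points has them as diameter endpoints.
Centre = midpoint = (-4.5, -4.5); r² = |A_1A_2|²/4 = 250/4 = 62.5.
Diameter = 2r = 2√(62.5) ≈ 15.811.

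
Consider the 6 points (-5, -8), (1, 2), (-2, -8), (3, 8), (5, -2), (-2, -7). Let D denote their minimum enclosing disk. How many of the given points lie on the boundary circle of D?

2

The minimum enclosing circle of a finite set is fixed by two of the points (as a diameter) or three (as a circumcircle).
The farthest pair is (-5, -8)–(3, 8) with squared distance 320. The circle on this segment as diameter has centre (-1, 0) and r² = 320/4 = 80.
Check (1, 2): distance² to centre = 8 ≤ 80, so it lies inside.
All remaining points lie in this disk, and no smaller disk contains both endpoints, so this is the minimum enclosing circle.
The points at distance exactly r from the centre are (-5, -8), (3, 8) — 2 points.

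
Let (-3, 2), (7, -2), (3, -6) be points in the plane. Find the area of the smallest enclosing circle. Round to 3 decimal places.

92.965

Call the three points A, B, C in the order given.
Side lengths²: AB² = 116, AC² = 100, BC² = 32.
Since AB² = 116 < 100 + 32 = 132, the triangle is acute, so the smallest enclosing circle is the circumcircle.
Circumcentre = (12/7, -5/7), r² = 1450/49.
Area = π·r² = π·1450/49 ≈ 92.965.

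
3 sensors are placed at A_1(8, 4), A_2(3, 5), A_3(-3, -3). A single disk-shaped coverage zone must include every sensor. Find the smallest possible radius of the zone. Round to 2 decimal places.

6.52

Side lengths²: A_1A_2² = 26, A_1A_3² = 170, A_2A_3² = 100.
Since A_1A_3² = 170 ≥ 100 + 26 = 126, the angle opposite A_1A_3 is not acute, so the smallest enclosing circle has A_1A_3 as diameter.
Centre = midpoint of A_1A_3 = (2.5, 0.5), r² = 170/4 = 42.5.
r = √(42.5) ≈ 6.52.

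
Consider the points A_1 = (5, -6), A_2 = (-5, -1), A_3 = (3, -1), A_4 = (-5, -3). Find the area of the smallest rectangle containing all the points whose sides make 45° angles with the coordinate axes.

75

In coordinates u = x + y, v = x − y the rectangle is axis-aligned; the map (x,y)→(u,v) scales areas by 2.
u-values: -1, -6, 2, -8; range = 2 − (-8) = 10.
v-values: 11, -4, 4, -2; range = 11 − (-4) = 15.
Area = (10 × 15) / 2 = 75.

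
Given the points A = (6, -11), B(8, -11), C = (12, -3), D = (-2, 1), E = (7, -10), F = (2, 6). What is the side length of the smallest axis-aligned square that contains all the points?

The bounding box has width 14 and height 17.
An axis-aligned square enclosing the set must have side ≥ max(width, height).
So the minimum side is max(14, 17) = 17.

17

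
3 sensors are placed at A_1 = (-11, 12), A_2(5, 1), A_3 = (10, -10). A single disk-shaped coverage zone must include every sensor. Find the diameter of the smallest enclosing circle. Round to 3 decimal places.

30.414

Side lengths²: A_1A_2² = 377, A_1A_3² = 925, A_2A_3² = 146.
Since A_1A_3² = 925 ≥ 377 + 146 = 523, the angle opposite A_1A_3 is not acute, so the smallest enclosing circle has A_1A_3 as diameter.
Centre = midpoint of A_1A_3 = (-0.5, 1), r² = 925/4 = 231.25.
Diameter = 2r = 2√(231.25) ≈ 30.414.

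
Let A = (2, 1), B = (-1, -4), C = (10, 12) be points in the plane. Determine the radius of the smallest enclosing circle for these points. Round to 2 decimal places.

9.71

Side lengths²: AB² = 34, AC² = 185, BC² = 377.
Since BC² = 377 ≥ 185 + 34 = 219, the angle opposite BC is not acute, so the smallest enclosing circle has BC as diameter.
Centre = midpoint of BC = (4.5, 4), r² = 377/4 = 94.25.
r = √(94.25) ≈ 9.71.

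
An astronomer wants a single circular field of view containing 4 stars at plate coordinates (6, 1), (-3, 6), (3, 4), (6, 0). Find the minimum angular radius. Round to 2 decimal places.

By Welzl's lemma the MEC is supported by two points (diametrically opposite) or three points (on a circumcircle).
The farthest pair is (-3, 6)–(6, 0) with squared distance 117. The circle on this segment as diameter has centre (1.5, 3) and r² = 117/4 = 29.25.
Check (6, 1): distance² to centre = 24.25 ≤ 29.25, so it lies inside.
All remaining points lie in this disk, and no smaller disk contains both endpoints, so this is the minimum enclosing circle.
r = √(29.25) ≈ 5.41.

5.41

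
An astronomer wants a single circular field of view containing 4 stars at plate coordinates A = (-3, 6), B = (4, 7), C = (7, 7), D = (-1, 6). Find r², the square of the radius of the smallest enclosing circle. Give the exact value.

25.25

A smallest enclosing disk is always determined by at most three of the input points on its boundary.
The farthest pair is A–C with squared distance 101. The circle on this segment as diameter has centre (2, 6.5) and r² = 101/4 = 25.25.
Check B: distance² to centre = 4.25 ≤ 25.25, so it lies inside.
All remaining points lie in this disk, and no smaller disk contains both endpoints, so this is the minimum enclosing circle.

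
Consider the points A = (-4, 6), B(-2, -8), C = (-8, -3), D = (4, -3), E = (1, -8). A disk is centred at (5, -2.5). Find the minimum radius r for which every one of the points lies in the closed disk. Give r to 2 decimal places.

13.01

The required radius is the distance from (5, -2.5) to the farthest point.
Squared distances: 153.25, 79.25, 169.25, 1.25, 46.25.
Maximum is 169.25, attained at C.
r = √(169.25) ≈ 13.01.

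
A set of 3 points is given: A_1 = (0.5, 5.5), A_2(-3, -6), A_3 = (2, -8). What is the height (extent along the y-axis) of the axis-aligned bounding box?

13.5

max y = 5.5, min y = -8, so height = 13.5.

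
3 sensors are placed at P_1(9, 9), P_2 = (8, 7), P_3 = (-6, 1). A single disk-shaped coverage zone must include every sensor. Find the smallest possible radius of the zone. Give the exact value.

8.5

Side lengths²: P_1P_2² = 5, P_1P_3² = 289, P_2P_3² = 232.
Since P_1P_3² = 289 ≥ 232 + 5 = 237, the angle opposite P_1P_3 is not acute, so the smallest enclosing circle has P_1P_3 as diameter.
Centre = midpoint of P_1P_3 = (1.5, 5), r² = 289/4 = 72.25.
r = √(72.25) = 8.5.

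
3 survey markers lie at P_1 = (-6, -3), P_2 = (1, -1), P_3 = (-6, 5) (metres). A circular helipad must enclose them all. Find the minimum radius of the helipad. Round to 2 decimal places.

4.79

Side lengths²: P_1P_2² = 53, P_1P_3² = 64, P_2P_3² = 85.
Since P_2P_3² = 85 < 64 + 53 = 117, the triangle is acute, so the smallest enclosing circle is the circumcircle.
Circumcentre = (-47/14, 1), r² = 4505/196.
r = √(4505/196) ≈ 4.79.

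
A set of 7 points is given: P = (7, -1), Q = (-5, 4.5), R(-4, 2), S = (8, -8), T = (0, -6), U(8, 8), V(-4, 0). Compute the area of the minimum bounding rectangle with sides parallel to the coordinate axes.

x ranges over [-5, 8], width 13.
y ranges over [-8, 8], height 16.
Area = 13 × 16 = 208.

208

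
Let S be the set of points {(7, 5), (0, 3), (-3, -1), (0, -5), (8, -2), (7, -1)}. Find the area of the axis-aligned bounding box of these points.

110

x ranges over [-3, 8], width 11.
y ranges over [-5, 5], height 10.
Area = 11 × 10 = 110.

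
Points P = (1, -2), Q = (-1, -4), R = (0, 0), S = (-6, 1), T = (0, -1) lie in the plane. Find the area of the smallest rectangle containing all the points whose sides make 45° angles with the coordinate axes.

25

In coordinates u = x + y, v = x − y the rectangle is axis-aligned; the map (x,y)→(u,v) scales areas by 2.
u-values: -1, -5, 0, -5, -1; range = 0 − (-5) = 5.
v-values: 3, 3, 0, -7, 1; range = 3 − (-7) = 10.
Area = (5 × 10) / 2 = 25.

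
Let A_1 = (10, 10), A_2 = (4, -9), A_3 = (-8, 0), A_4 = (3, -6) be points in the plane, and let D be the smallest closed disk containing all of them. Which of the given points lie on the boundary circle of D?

A_1, A_2, A_3

By Welzl's lemma the MEC is supported by two points (diametrically opposite) or three points (on a circumcircle).
The minimum enclosing circle is determined by three boundary points: A_1, A_2, A_3.
Their circumcentre is (259/94, 173/94) with r² = 526025/4418.
The farthest remaining point A_4 is at distance² 271849/4418 ≤ 526025/4418.
The points at distance exactly r from the centre are A_1, A_2, A_3 — 3 points.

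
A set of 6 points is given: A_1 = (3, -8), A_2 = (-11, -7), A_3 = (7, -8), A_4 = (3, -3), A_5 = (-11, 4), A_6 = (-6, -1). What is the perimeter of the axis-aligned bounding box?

60

Width = max x − min x = 7 − (-11) = 18.
Height = max y − min y = 4 − (-8) = 12.
Perimeter = 2(18 + 12) = 60.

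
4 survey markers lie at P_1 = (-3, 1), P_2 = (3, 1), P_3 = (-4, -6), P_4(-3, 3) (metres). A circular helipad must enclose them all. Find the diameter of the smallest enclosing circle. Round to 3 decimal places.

The minimum enclosing circle of a finite set is fixed by two of the points (as a diameter) or three (as a circumcircle).
The minimum enclosing circle is determined by three boundary points: P_2, P_3, P_4.
Their circumcentre is (-1.25, -1.75) with r² = 25.625.
The farthest remaining point P_1 is at distance² 10.625 ≤ 25.625.
Diameter = 2r = 2√(25.625) ≈ 10.124.

10.124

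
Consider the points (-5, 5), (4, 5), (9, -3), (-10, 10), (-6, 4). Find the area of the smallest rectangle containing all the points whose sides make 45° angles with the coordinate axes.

In coordinates u = x + y, v = x − y the rectangle is axis-aligned; the map (x,y)→(u,v) scales areas by 2.
u-values: 0, 9, 6, 0, -2; range = 9 − (-2) = 11.
v-values: -10, -1, 12, -20, -10; range = 12 − (-20) = 32.
Area = (11 × 32) / 2 = 176.

176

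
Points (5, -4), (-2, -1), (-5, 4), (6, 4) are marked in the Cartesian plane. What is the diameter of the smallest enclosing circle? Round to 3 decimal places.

12.906

A smallest enclosing disk is always determined by at most three of the input points on its boundary.
The minimum enclosing circle is determined by three boundary points: (5, -4), (-5, 4), (6, 4).
Their circumcentre is (0.5, 0.625) with r² = 41.640625.
The farthest remaining point (-2, -1) is at distance² 8.890625 ≤ 41.640625.
Diameter = 2r = 2√(41.640625) ≈ 12.906.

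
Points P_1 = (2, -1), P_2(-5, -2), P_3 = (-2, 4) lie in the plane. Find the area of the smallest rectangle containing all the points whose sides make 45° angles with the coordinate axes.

40.5

In coordinates u = x + y, v = x − y the rectangle is axis-aligned; the map (x,y)→(u,v) scales areas by 2.
u-values: 1, -7, 2; range = 2 − (-7) = 9.
v-values: 3, -3, -6; range = 3 − (-6) = 9.
Area = (9 × 9) / 2 = 40.5.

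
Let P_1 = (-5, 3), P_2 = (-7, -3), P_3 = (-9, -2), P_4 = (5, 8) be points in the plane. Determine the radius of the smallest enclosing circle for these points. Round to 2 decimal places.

8.60

The farthest pair is P_3–P_4 with squared distance 296. The circle on this segment as diameter has centre (-2, 3) and r² = 296/4 = 74.
Check P_1: distance² to centre = 9 ≤ 74, so it lies inside.
All remaining points lie in this disk, and no smaller disk contains both endpoints, so this is the minimum enclosing circle.
r = √74 ≈ 8.60.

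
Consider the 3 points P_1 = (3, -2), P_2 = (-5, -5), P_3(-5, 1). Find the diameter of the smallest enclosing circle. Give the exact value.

9.125

Side lengths²: P_1P_2² = 73, P_1P_3² = 73, P_2P_3² = 36.
Since P_1P_3² = 73 < 73 + 36 = 109, the triangle is acute, so the smallest enclosing circle is the circumcircle.
Circumcentre = (-1.5625, -2), r² = 20.81640625.
Diameter = 2r = 2√(20.81640625) = 9.125.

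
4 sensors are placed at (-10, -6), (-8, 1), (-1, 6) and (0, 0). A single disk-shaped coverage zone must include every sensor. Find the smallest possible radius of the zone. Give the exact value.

7.5

The minimum enclosing circle of a finite set is fixed by two of the points (as a diameter) or three (as a circumcircle).
The farthest pair is (-10, -6)–(-1, 6) with squared distance 225. The circle on this segment as diameter has centre (-5.5, 0) and r² = 225/4 = 56.25.
Check (-8, 1): distance² to centre = 7.25 ≤ 56.25, so it lies inside.
All remaining points lie in this disk, and no smaller disk contains both endpoints, so this is the minimum enclosing circle.
r = √(56.25) = 7.5.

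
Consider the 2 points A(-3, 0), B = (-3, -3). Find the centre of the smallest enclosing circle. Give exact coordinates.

(-3, -1.5)

The smallest circle enclosing two points has them as diameter endpoints.
Centre = midpoint = (-3, -1.5); r² = |AB|²/4 = 9/4 = 2.25.
Centre = (-3, -1.5).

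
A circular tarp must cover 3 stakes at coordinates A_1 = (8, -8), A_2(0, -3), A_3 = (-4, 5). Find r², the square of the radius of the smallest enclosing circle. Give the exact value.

78.25

Side lengths²: A_1A_2² = 89, A_1A_3² = 313, A_2A_3² = 80.
Since A_1A_3² = 313 ≥ 89 + 80 = 169, the angle opposite A_1A_3 is not acute, so the smallest enclosing circle has A_1A_3 as diameter.
Centre = midpoint of A_1A_3 = (2, -1.5), r² = 313/4 = 78.25.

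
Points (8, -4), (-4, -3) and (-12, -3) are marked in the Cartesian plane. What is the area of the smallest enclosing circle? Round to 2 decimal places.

314.94

Call the three points A, B, C in the order given.
Side lengths²: AB² = 145, AC² = 401, BC² = 64.
Since AC² = 401 ≥ 145 + 64 = 209, the angle opposite AC is not acute, so the smallest enclosing circle has AC as diameter.
Centre = midpoint of AC = (-2, -3.5), r² = 401/4 = 100.25.
Area = π·r² = π·100.25 ≈ 314.94.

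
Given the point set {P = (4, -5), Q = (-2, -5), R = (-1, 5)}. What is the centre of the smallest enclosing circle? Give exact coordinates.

Side lengths²: PQ² = 36, PR² = 125, QR² = 101.
Since PR² = 125 < 101 + 36 = 137, the triangle is acute, so the smallest enclosing circle is the circumcircle.
Circumcentre = (1, -0.25), r² = 31.5625.
Centre = (1, -0.25).

(1, -0.25)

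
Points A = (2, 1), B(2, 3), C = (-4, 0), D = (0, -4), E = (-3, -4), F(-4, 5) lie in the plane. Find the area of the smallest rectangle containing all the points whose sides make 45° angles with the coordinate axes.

In coordinates u = x + y, v = x − y the rectangle is axis-aligned; the map (x,y)→(u,v) scales areas by 2.
u-values: 3, 5, -4, -4, -7, 1; range = 5 − (-7) = 12.
v-values: 1, -1, -4, 4, 1, -9; range = 4 − (-9) = 13.
Area = (12 × 13) / 2 = 78.

78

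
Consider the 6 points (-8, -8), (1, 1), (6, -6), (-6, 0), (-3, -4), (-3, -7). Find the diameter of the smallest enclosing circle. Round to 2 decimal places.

The minimum enclosing circle is determined by three boundary points: (-8, -8), (6, -6), (-6, 0).
Their circumcentre is (-11/9, -49/9) with r² = 4250/81.
The farthest remaining point (1, 1) is at distance² 3764/81 ≤ 4250/81.
Diameter = 2r = 2√(4250/81) ≈ 14.49.

14.49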